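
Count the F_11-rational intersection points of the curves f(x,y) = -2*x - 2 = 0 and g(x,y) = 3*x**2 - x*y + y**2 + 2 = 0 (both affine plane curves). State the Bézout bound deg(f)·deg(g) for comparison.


Common zeros: {(10, 2), (10, 8)}; count = 2; Bézout bound = 2.

deg(f) = 1, deg(g) = 2, so Bézout bound = 2.
Scan x ∈ F_11. For each x, list the y ∈ F_11 with f(x, y) ≡ 0 and those with g(x, y) ≡ 0 (mod 11); the common zeros in that column are the intersection.
  x = 0: f ≡ 0 at y ∈ ∅; g ≡ 0 at y ∈ {3, 8}; common: ∅.
  x = 1: f ≡ 0 at y ∈ ∅; g ≡ 0 at y ∈ {3, 9}; common: ∅.
  x = 2: f ≡ 0 at y ∈ ∅; g ≡ 0 at y ∈ {4, 9}; common: ∅.
  x = 3: f ≡ 0 at y ∈ ∅; g ≡ 0 at y ∈ {4, 10}; common: ∅.
  x = 4: f ≡ 0 at y ∈ ∅; g ≡ 0 at y ∈ {5, 10}; common: ∅.
  x = 5: f ≡ 0 at y ∈ ∅; g ≡ 0 at y ∈ {0, 5}; common: ∅.
  x = 6: f ≡ 0 at y ∈ ∅; g ≡ 0 at y ∈ {0, 6}; common: ∅.
  x = 7: f ≡ 0 at y ∈ ∅; g ≡ 0 at y ∈ {1, 6}; common: ∅.
  x = 8: f ≡ 0 at y ∈ ∅; g ≡ 0 at y ∈ {1, 7}; common: ∅.
  x = 9: f ≡ 0 at y ∈ ∅; g ≡ 0 at y ∈ {2, 7}; common: ∅.
  x = 10: f ≡ 0 at y ∈ {0, 1, 2, 3, 4, 5, 6, 7, 8, 9, 10}; g ≡ 0 at y ∈ {2, 8}; common: {2, 8}.
Collecting: common zeros = {(10, 2), (10, 8)}, so the count is 2.
Comparison with the Bézout bound: 2 ≤ 2 = deg(f)·deg(g), as expected for curves with no common component (the bound is attained).


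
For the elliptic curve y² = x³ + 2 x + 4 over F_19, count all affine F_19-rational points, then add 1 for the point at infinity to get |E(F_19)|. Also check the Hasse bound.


Affine points = {(0, 2), (0, 17), (1, 8), (1, 11), (2, 4), (2, 15), (4, 0), (5, 5), (5, 14), (6, 2), (6, 17), (7, 0), (8, 0), (10, 6), (10, 13), (13, 2), (13, 17), (16, 3), (16, 16), (17, 7), (17, 12), (18, 1), (18, 18)}; affine count = 23; |E(F_19)| = 24.

Discriminant check: Δ ∝ 4a³ + 27b² = 4·2³ + 27·4² = 4·8 + 27·16 ≡ 8 (mod 19). Nonzero ⇒ E is nonsingular.
For each x ∈ F_19, compute rhs = x³ + 2·x + 4 mod 19, then count y ∈ F_19 with y² ≡ rhs.
  x = 0: rhs = 4, matching y values: 2, 17 (2 points).
  x = 1: rhs = 7, matching y values: 8, 11 (2 points).
  x = 2: rhs = 16, matching y values: 4, 15 (2 points).
  x = 3: rhs = 18, matching y values: none (0 points).
  x = 4: rhs = 0, matching y values: 0 (1 points).
  x = 5: rhs = 6, matching y values: 5, 14 (2 points).
  x = 6: rhs = 4, matching y values: 2, 17 (2 points).
  x = 7: rhs = 0, matching y values: 0 (1 points).
  x = 8: rhs = 0, matching y values: 0 (1 points).
  x = 9: rhs = 10, matching y values: none (0 points).
  x = 10: rhs = 17, matching y values: 6, 13 (2 points).
  x = 11: rhs = 8, matching y values: none (0 points).
  x = 12: rhs = 8, matching y values: none (0 points).
  x = 13: rhs = 4, matching y values: 2, 17 (2 points).
  x = 14: rhs = 2, matching y values: none (0 points).
  x = 15: rhs = 8, matching y values: none (0 points).
  x = 16: rhs = 9, matching y values: 3, 16 (2 points).
  x = 17: rhs = 11, matching y values: 7, 12 (2 points).
  x = 18: rhs = 1, matching y values: 1, 18 (2 points).
Total affine count: 23.
Full point count |E(F_19)| = 23 + 1 = 24.
Hasse bound: |24 − (19+1)| = |4| = 4 ≤ 2√19 ≈ 8.7178 ✓.


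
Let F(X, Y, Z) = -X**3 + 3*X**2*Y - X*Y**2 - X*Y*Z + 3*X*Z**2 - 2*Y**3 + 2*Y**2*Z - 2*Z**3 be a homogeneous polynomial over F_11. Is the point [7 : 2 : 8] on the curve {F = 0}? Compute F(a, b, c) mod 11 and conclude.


F(7,2,8) ≡ 3 (mod 11); P is NOT on the curve.

Evaluate F(7, 2, 8) term-by-term (mod 11).
  -X**3 ↦ -1·343·1·1 = -343
  3*X**2*Y ↦ 3·49·2·1 = 294
  -X*Y**2 ↦ -1·7·4·1 = -28
  -X*Y*Z ↦ -1·7·2·8 = -112
  3*X*Z**2 ↦ 3·7·1·64 = 1344
  -2*Y**3 ↦ -2·1·8·1 = -16
  2*Y**2*Z ↦ 2·1·4·8 = 64
  -2*Z**3 ↦ -2·1·1·512 = -1024
Sum: F(7, 2, 8) = (-343) + (294) + (-28) + (-112) + (1344) + (-16) + (64) + (-1024) = 179.
Reducing mod 11: 179 ≡ 3 (mod 11).
Since F(a, b, c) ≡ 3 ≠ 0 (mod 11), P does NOT lie on the curve.


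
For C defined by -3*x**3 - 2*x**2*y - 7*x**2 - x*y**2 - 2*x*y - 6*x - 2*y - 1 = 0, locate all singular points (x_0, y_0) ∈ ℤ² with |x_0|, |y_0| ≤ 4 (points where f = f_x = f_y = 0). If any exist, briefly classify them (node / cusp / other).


Singular points: {(-1, 1)}; classification: cusp.

Compute partial derivatives:
  f_x = -9*x**2 - 4*x*y - 14*x - y**2 - 2*y - 6.
  f_y = -2*x**2 - 2*x*y - 2*x - 2.
Scan x_0 ∈ {−4, ..., 4}. For each x_0, f_y(x_0, y) is a polynomial in y; find its integer roots y ∈ {−4, ..., 4}, then test f_x and f at those candidates.
  x = -4: f_y(-4, y) = 8*y - 26; no integer root y with |y| ≤ 4.
  x = -3: f_y(-3, y) = 6*y - 14; no integer root y with |y| ≤ 4.
  x = -2: f_y(-2, y) = 4*y - 6; no integer root y with |y| ≤ 4.
  x = -1: f_y(-1, y) = 2*y - 2; vanishes at y ∈ {1}. (-1, 1): f_x = 0, f = 0 — SINGULAR.
  x = 0: f_y(0, y) = -2; no integer root y with |y| ≤ 4.
  x = 1: f_y(1, y) = -2*y - 6; vanishes at y ∈ {-3}. (1, -3): f_x = -20 ≠ 0.
  x = 2: f_y(2, y) = -4*y - 14; no integer root y with |y| ≤ 4.
  x = 3: f_y(3, y) = -6*y - 26; no integer root y with |y| ≤ 4.
  x = 4: f_y(4, y) = -8*y - 42; no integer root y with |y| ≤ 4.
Only singular point on the grid: (-1, 1).
Classify: substitute x = -1 + u, y = 1 + v and expand: f = -3*u**3 - 2*u**2*v - u*v**2 + v**2.
No constant or linear terms (consistent with a singular point). Quadratic part: v**2. Cubic part: -3*u**3 - 2*u**2*v - u*v**2.
The quadratic part v**2 is a perfect square, so there is a single (double) tangent line v = 0, i.e. y = 1. Restricting the cubic part to that line (v = 0) leaves -3*u**3 ≠ 0, so f is not divisible by v and the branch is v² ≈ 3*u**3 to lowest order — this is a cusp.
Classification: cusp.


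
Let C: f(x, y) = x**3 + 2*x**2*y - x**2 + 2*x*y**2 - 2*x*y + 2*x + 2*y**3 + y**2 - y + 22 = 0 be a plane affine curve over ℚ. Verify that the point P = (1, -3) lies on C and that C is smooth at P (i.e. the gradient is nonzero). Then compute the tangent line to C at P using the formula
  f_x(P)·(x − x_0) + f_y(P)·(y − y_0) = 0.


Tangent line at P: 15*x + 35*y + 90 = 0.

Step 1: f(1, -3) = 0, so P lies on C.
Step 2: partial derivatives
  f_x(x, y) = 3*x**2 + 4*x*y - 2*x + 2*y**2 - 2*y + 2, f_y(x, y) = 2*x**2 + 4*x*y - 2*x + 6*y**2 + 2*y - 1.
  f_x(P) = 15, f_y(P) = 35 (gradient nonzero, so P is smooth).
Step 3: tangent line at P: 15·(x − 1) + 35·(y − -3) = 0.
Expanding: 15*x + 35*y + 90 = 0.


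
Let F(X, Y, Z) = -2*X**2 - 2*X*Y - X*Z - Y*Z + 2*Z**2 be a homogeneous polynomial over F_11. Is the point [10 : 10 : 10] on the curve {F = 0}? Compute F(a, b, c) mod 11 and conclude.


F(10,10,10) ≡ 7 (mod 11); P is NOT on the curve.

Evaluate F(10, 10, 10) term-by-term (mod 11).
  -2*X**2 ↦ -2·100·1·1 = -200
  -2*X*Y ↦ -2·10·10·1 = -200
  -X*Z ↦ -1·10·1·10 = -100
  -Y*Z ↦ -1·1·10·10 = -100
  2*Z**2 ↦ 2·1·1·100 = 200
Sum: F(10, 10, 10) = (-200) + (-200) + (-100) + (-100) + (200) = -400.
Reducing mod 11: -400 ≡ 7 (mod 11).
Since F(a, b, c) ≡ 7 ≠ 0 (mod 11), P does NOT lie on the curve.


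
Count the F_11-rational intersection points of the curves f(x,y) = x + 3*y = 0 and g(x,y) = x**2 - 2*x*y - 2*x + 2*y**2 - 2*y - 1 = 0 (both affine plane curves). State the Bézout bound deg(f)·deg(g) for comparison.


Common zeros: ∅; count = 0; Bézout bound = 2.

deg(f) = 1, deg(g) = 2, so Bézout bound = 2.
Scan x ∈ F_11. For each x, list the y ∈ F_11 with f(x, y) ≡ 0 and those with g(x, y) ≡ 0 (mod 11); the common zeros in that column are the intersection.
  x = 0: f ≡ 0 at y ∈ {0}; g ≡ 0 at y ∈ {3, 9}; common: ∅.
  x = 1: f ≡ 0 at y ∈ {7}; g ≡ 0 at y ∈ ∅; common: ∅.
  x = 2: f ≡ 0 at y ∈ {3}; g ≡ 0 at y ∈ {7}; common: ∅.
  x = 3: f ≡ 0 at y ∈ {10}; g ≡ 0 at y ∈ {7, 8}; common: ∅.
  x = 4: f ≡ 0 at y ∈ {6}; g ≡ 0 at y ∈ {8}; common: ∅.
  x = 5: f ≡ 0 at y ∈ {2}; g ≡ 0 at y ∈ ∅; common: ∅.
  x = 6: f ≡ 0 at y ∈ {9}; g ≡ 0 at y ∈ {1, 6}; common: ∅.
  x = 7: f ≡ 0 at y ∈ {5}; g ≡ 0 at y ∈ ∅; common: ∅.
  x = 8: f ≡ 0 at y ∈ {1}; g ≡ 0 at y ∈ {3, 6}; common: ∅.
  x = 9: f ≡ 0 at y ∈ {8}; g ≡ 0 at y ∈ {1, 9}; common: ∅.
  x = 10: f ≡ 0 at y ∈ {4}; g ≡ 0 at y ∈ ∅; common: ∅.
Collecting: common zeros = ∅, so the count is 0.
Comparison with the Bézout bound: 0 ≤ 2 = deg(f)·deg(g), as expected for curves with no common component (the affine F_11-count falls short of the bound because intersections may lie at infinity, over extension fields, or carry multiplicity).


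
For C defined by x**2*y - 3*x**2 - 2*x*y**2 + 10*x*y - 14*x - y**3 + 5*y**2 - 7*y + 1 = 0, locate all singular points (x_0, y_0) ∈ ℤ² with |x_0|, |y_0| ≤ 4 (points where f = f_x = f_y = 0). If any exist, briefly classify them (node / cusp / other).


Singular points: {(-1, 2)}; classification: node.

Compute partial derivatives:
  f_x = 2*x*y - 6*x - 2*y**2 + 10*y - 14.
  f_y = x**2 - 4*x*y + 10*x - 3*y**2 + 10*y - 7.
Scan x_0 ∈ {−4, ..., 4}. For each x_0, f_y(x_0, y) is a polynomial in y; find its integer roots y ∈ {−4, ..., 4}, then test f_x and f at those candidates.
  x = -4: f_y(-4, y) = -3*y**2 + 26*y - 31; no integer root y with |y| ≤ 4.
  x = -3: f_y(-3, y) = -3*y**2 + 22*y - 28; no integer root y with |y| ≤ 4.
  x = -2: f_y(-2, y) = -3*y**2 + 18*y - 23; no integer root y with |y| ≤ 4.
  x = -1: f_y(-1, y) = -3*y**2 + 14*y - 16; vanishes at y ∈ {2}. (-1, 2): f_x = 0, f = 0 — SINGULAR.
  x = 0: f_y(0, y) = -3*y**2 + 10*y - 7; vanishes at y ∈ {1}. (0, 1): f_x = -6 ≠ 0.
  x = 1: f_y(1, y) = -3*y**2 + 6*y + 4; no integer root y with |y| ≤ 4.
  x = 2: f_y(2, y) = -3*y**2 + 2*y + 17; no integer root y with |y| ≤ 4.
  x = 3: f_y(3, y) = -3*y**2 - 2*y + 32; no integer root y with |y| ≤ 4.
  x = 4: f_y(4, y) = -3*y**2 - 6*y + 49; no integer root y with |y| ≤ 4.
Only singular point on the grid: (-1, 2).
Classify: substitute x = -1 + u, y = 2 + v and expand: f = u**2*v - u**2 - 2*u*v**2 - v**3 + v**2.
No constant or linear terms (consistent with a singular point). Quadratic part: -u**2 + v**2. Cubic part: u**2*v - 2*u*v**2 - v**3.
The quadratic part v**2 - u**2 = (v − u)(v + u) splits into two distinct linear factors, so there are two distinct tangent lines y − 2 = ±(x − -1) — this is a node (ordinary double point).
Classification: node.


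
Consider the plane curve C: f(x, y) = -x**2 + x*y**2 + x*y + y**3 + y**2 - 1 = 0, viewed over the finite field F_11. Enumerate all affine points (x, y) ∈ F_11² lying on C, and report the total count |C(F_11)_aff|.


Affine F_11-points: {(0, 2), (2, 3), (2, 8), (3, 7), (4, 4), (4, 5), (4, 8), (5, 4), (6, 2), (9, 7), (10, 3)}; count = 11.

For each of the 121 pairs (x, y) ∈ F_11², evaluate f(x, y) mod 11. Record the zeros.
  x = 0: [0↦10, 1↦1, 2↦0, 3↦2, 4↦2, 5↦6, 6↦9, 7↦6, 8↦3, 9↦6, 10↦10]  zeros at y ∈ {2}
  x = 1: [0↦9, 1↦2, 2↦5, 3↦2, 4↦10, 5↦2, 6↦6, 7↦6, 8↦8, 9↦7, 10↦9]  zeros at y ∈ ∅
  x = 2: [0↦6, 1↦1, 2↦8, 3↦0, 4↦5, 5↦7, 6↦1, 7↦4, 8↦0, 9↦6, 10↦6]  zeros at y ∈ {3, 8}
  x = 3: [0↦1, 1↦9, 2↦9, 3↦7, 4↦9, 5↦10, 6↦5, 7↦0, 8↦1, 9↦3, 10↦1]  zeros at y ∈ {7}
  x = 4: [0↦5, 1↦4, 2↦8, 3↦1, 4↦0, 5↦0, 6↦7, 7↦5, 8↦0, 9↦9, 10↦5]  zeros at y ∈ {4, 5, 8}
  x = 5: [0↦7, 1↦8, 2↦5, 3↦4, 4↦0, 5↦10, 6↦7, 7↦8, 8↦8, 9↦2, 10↦7]  zeros at y ∈ {4}
  x = 6: [0↦7, 1↦10, 2↦0, 3↦5, 4↦9, 5↦7, 6↦5, 7↦9, 8↦3, 9↦4, 10↦7]  zeros at y ∈ {2}
  x = 7: [0↦5, 1↦10, 2↦4, 3↦4, 4↦5, 5↦2, 6↦1, 7↦8, 8↦7, 9↦4, 10↦5]  zeros at y ∈ ∅
  x = 8: [0↦1, 1↦8, 2↦6, 3↦1, 4↦10, 5↦6, 6↦6, 7↦5, 8↦9, 9↦2, 10↦1]  zeros at y ∈ ∅
  x = 9: [0↦6, 1↦4, 2↦6, 3↦7, 4↦2, 5↦8, 6↦9, 7↦0, 8↦9, 9↦9, 10↦6]  zeros at y ∈ {7}
  x = 10: [0↦9, 1↦9, 2↦4, 3↦0, 4↦3, 5↦8, 6↦10, 7↦4, 8↦7, 9↦3, 10↦9]  zeros at y ∈ {3}
Collecting zeros: affine points = {(0, 2), (2, 3), (2, 8), (3, 7), (4, 4), (4, 5), (4, 8), (5, 4), (6, 2), (9, 7), (10, 3)}.
Total count |C(F_11)_aff| = 11.


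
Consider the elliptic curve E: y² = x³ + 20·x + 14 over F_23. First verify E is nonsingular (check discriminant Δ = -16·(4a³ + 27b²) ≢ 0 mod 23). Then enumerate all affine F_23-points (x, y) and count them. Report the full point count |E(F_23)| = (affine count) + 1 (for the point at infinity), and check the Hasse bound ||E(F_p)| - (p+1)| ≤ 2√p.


Affine points = {(1, 9), (1, 14), (2, 4), (2, 19), (3, 3), (3, 20), (5, 3), (5, 20), (9, 7), (9, 16), (10, 8), (10, 15), (11, 1), (11, 22), (12, 2), (12, 21), (14, 5), (14, 18), (15, 3), (15, 20), (17, 0), (19, 10), (19, 13), (21, 9), (21, 14), (22, 4), (22, 19)}; affine count = 27; |E(F_23)| = 28.

Discriminant check: Δ ∝ 4a³ + 27b² = 4·20³ + 27·14² = 4·8000 + 27·196 ≡ 9 (mod 23). Nonzero ⇒ E is nonsingular.
For each x ∈ F_23, compute rhs = x³ + 20·x + 14 mod 23, then count y ∈ F_23 with y² ≡ rhs.
  x = 0: rhs = 14, matching y values: none (0 points).
  x = 1: rhs = 12, matching y values: 9, 14 (2 points).
  x = 2: rhs = 16, matching y values: 4, 19 (2 points).
  x = 3: rhs = 9, matching y values: 3, 20 (2 points).
  x = 4: rhs = 20, matching y values: none (0 points).
  x = 5: rhs = 9, matching y values: 3, 20 (2 points).
  x = 6: rhs = 5, matching y values: none (0 points).
  x = 7: rhs = 14, matching y values: none (0 points).
  x = 8: rhs = 19, matching y values: none (0 points).
  x = 9: rhs = 3, matching y values: 7, 16 (2 points).
  x = 10: rhs = 18, matching y values: 8, 15 (2 points).
  x = 11: rhs = 1, matching y values: 1, 22 (2 points).
  x = 12: rhs = 4, matching y values: 2, 21 (2 points).
  x = 13: rhs = 10, matching y values: none (0 points).
  x = 14: rhs = 2, matching y values: 5, 18 (2 points).
  x = 15: rhs = 9, matching y values: 3, 20 (2 points).
  x = 16: rhs = 14, matching y values: none (0 points).
  x = 17: rhs = 0, matching y values: 0 (1 points).
  x = 18: rhs = 19, matching y values: none (0 points).
  x = 19: rhs = 8, matching y values: 10, 13 (2 points).
  x = 20: rhs = 19, matching y values: none (0 points).
  x = 21: rhs = 12, matching y values: 9, 14 (2 points).
  x = 22: rhs = 16, matching y values: 4, 19 (2 points).
Total affine count: 27.
Full point count |E(F_23)| = 27 + 1 = 28.
Hasse bound: |28 − (23+1)| = |4| = 4 ≤ 2√23 ≈ 9.5917 ✓.


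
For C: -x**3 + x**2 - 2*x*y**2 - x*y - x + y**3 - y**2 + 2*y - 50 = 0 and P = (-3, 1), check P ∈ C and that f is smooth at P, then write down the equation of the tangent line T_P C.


Tangent line at P: -37*x + 18*y - 129 = 0.

Step 1: f(-3, 1) = 0, so P lies on C.
Step 2: partial derivatives
  f_x(x, y) = -3*x**2 + 2*x - 2*y**2 - y - 1, f_y(x, y) = -4*x*y - x + 3*y**2 - 2*y + 2.
  f_x(P) = -37, f_y(P) = 18 (gradient nonzero, so P is smooth).
Step 3: tangent line at P: -37·(x − -3) + 18·(y − 1) = 0.
Expanding: -37*x + 18*y - 129 = 0.


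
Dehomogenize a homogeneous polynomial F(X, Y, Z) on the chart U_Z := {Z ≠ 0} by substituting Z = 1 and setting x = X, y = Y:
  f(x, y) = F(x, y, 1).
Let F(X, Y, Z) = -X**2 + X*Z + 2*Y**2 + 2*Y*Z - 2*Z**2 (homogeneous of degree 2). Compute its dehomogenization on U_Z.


f(x, y) = -x**2 + x + 2*y**2 + 2*y - 2

On U_Z we set Z = 1. Each monomial c·X^i·Y^j·Z^k in F becomes c·x^i·y^j·1^k = c·x^i·y^j.
Substituting Z = 1: F(X, Y, 1) = -x**2 + x + 2*y**2 + 2*y - 2.
Note: deg(f) ≤ deg(F) = 2; strict inequality happens when F is divisible by Z (lost terms).


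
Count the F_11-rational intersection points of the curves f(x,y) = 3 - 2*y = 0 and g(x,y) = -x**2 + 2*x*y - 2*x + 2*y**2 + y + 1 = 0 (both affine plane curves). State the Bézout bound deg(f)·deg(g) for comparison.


Common zeros: ∅; count = 0; Bézout bound = 2.

deg(f) = 1, deg(g) = 2, so Bézout bound = 2.
Scan x ∈ F_11. For each x, list the y ∈ F_11 with f(x, y) ≡ 0 and those with g(x, y) ≡ 0 (mod 11); the common zeros in that column are the intersection.
  x = 0: f ≡ 0 at y ∈ {7}; g ≡ 0 at y ∈ {2, 3}; common: ∅.
  x = 1: f ≡ 0 at y ∈ {7}; g ≡ 0 at y ∈ {6, 9}; common: ∅.
  x = 2: f ≡ 0 at y ∈ {7}; g ≡ 0 at y ∈ {1, 2}; common: ∅.
  x = 3: f ≡ 0 at y ∈ {7}; g ≡ 0 at y ∈ ∅; common: ∅.
  x = 4: f ≡ 0 at y ∈ {7}; g ≡ 0 at y ∈ {3, 9}; common: ∅.
  x = 5: f ≡ 0 at y ∈ {7}; g ≡ 0 at y ∈ ∅; common: ∅.
  x = 6: f ≡ 0 at y ∈ {7}; g ≡ 0 at y ∈ ∅; common: ∅.
  x = 7: f ≡ 0 at y ∈ {7}; g ≡ 0 at y ∈ ∅; common: ∅.
  x = 8: f ≡ 0 at y ∈ {7}; g ≡ 0 at y ∈ ∅; common: ∅.
  x = 9: f ≡ 0 at y ∈ {7}; g ≡ 0 at y ∈ {1, 6}; common: ∅.
  x = 10: f ≡ 0 at y ∈ {7}; g ≡ 0 at y ∈ ∅; common: ∅.
Collecting: common zeros = ∅, so the count is 0.
Comparison with the Bézout bound: 0 ≤ 2 = deg(f)·deg(g), as expected for curves with no common component (the affine F_11-count falls short of the bound because intersections may lie at infinity, over extension fields, or carry multiplicity).


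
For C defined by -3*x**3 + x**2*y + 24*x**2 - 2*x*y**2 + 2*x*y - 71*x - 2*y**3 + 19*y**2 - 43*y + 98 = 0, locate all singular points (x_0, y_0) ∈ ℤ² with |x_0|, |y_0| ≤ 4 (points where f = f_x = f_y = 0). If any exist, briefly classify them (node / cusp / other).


Singular points: {(3, 2)}; classification: node.

Compute partial derivatives:
  f_x = -9*x**2 + 2*x*y + 48*x - 2*y**2 + 2*y - 71.
  f_y = x**2 - 4*x*y + 2*x - 6*y**2 + 38*y - 43.
Scan x_0 ∈ {−4, ..., 4}. For each x_0, f_y(x_0, y) is a polynomial in y; find its integer roots y ∈ {−4, ..., 4}, then test f_x and f at those candidates.
  x = -4: f_y(-4, y) = -6*y**2 + 54*y - 35; no integer root y with |y| ≤ 4.
  x = -3: f_y(-3, y) = -6*y**2 + 50*y - 40; no integer root y with |y| ≤ 4.
  x = -2: f_y(-2, y) = -6*y**2 + 46*y - 43; no integer root y with |y| ≤ 4.
  x = -1: f_y(-1, y) = -6*y**2 + 42*y - 44; no integer root y with |y| ≤ 4.
  x = 0: f_y(0, y) = -6*y**2 + 38*y - 43; no integer root y with |y| ≤ 4.
  x = 1: f_y(1, y) = -6*y**2 + 34*y - 40; vanishes at y ∈ {4}. (1, 4): f_x = -48 ≠ 0.
  x = 2: f_y(2, y) = -6*y**2 + 30*y - 35; no integer root y with |y| ≤ 4.
  x = 3: f_y(3, y) = -6*y**2 + 26*y - 28; vanishes at y ∈ {2}. (3, 2): f_x = 0, f = 0 — SINGULAR.
  x = 4: f_y(4, y) = -6*y**2 + 22*y - 19; no integer root y with |y| ≤ 4.
Only singular point on the grid: (3, 2).
Classify: substitute x = 3 + u, y = 2 + v and expand: f = -3*u**3 + u**2*v - u**2 - 2*u*v**2 - 2*v**3 + v**2.
No constant or linear terms (consistent with a singular point). Quadratic part: -u**2 + v**2. Cubic part: -3*u**3 + u**2*v - 2*u*v**2 - 2*v**3.
The quadratic part v**2 - u**2 = (v − u)(v + u) splits into two distinct linear factors, so there are two distinct tangent lines y − 2 = ±(x − 3) — this is a node (ordinary double point).
Classification: node.


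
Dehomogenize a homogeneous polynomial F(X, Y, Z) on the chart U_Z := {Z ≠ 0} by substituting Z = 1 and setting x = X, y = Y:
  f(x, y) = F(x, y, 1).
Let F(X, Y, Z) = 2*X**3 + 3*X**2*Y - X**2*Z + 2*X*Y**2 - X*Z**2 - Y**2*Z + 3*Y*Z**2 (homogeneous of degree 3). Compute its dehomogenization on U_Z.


f(x, y) = 2*x**3 + 3*x**2*y - x**2 + 2*x*y**2 - x - y**2 + 3*y

On U_Z we set Z = 1. Each monomial c·X^i·Y^j·Z^k in F becomes c·x^i·y^j·1^k = c·x^i·y^j.
Substituting Z = 1: F(X, Y, 1) = 2*x**3 + 3*x**2*y - x**2 + 2*x*y**2 - x - y**2 + 3*y.
Note: deg(f) ≤ deg(F) = 3; strict inequality happens when F is divisible by Z (lost terms).


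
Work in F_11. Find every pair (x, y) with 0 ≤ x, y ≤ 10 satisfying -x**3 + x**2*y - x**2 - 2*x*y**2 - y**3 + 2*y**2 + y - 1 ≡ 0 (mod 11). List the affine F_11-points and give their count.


Affine F_11-points: {(2, 1), (3, 7), (5, 7), (6, 0), (8, 4), (9, 4), (9, 6), (9, 7), (10, 2)}; count = 9.

For each of the 121 pairs (x, y) ∈ F_11², evaluate f(x, y) mod 11. Record the zeros.
  x = 0: [0↦10, 1↦1, 2↦1, 3↦4, 4↦4, 5↦6, 6↦4, 7↦3, 8↦8, 9↦2, 10↦1]  zeros at y ∈ ∅
  x = 1: [0↦8, 1↦9, 2↦4, 3↦9, 4↦7, 5↦3, 6↦2, 7↦9, 8↦7, 9↦1, 10↦7]  zeros at y ∈ ∅
  x = 2: [0↦9, 1↦0, 2↦3, 3↦1, 4↦10, 5↦2, 6↦4, 7↦10, 8↦3, 9↦10, 10↦3]  zeros at y ∈ {1}
  x = 3: [0↦7, 1↦1, 2↦3, 3↦7, 4↦7, 5↦8, 6↦4, 7↦0, 8↦1, 9↦1, 10↦5]  zeros at y ∈ {7}
  x = 4: [0↦7, 1↦6, 2↦9, 3↦10, 4↦3, 5↦4, 6↦7, 7↦6, 8↦6, 9↦1, 10↦7]  zeros at y ∈ ∅
  x = 5: [0↦3, 1↦9, 2↦4, 3↦4, 4↦3, 5↦6, 6↦7, 7↦0, 8↦1, 9↦4, 10↦3]  zeros at y ∈ {7}
  x = 6: [0↦0, 1↦4, 2↦4, 3↦5, 4↦1, 5↦8, 6↦9, 7↦9, 8↦2, 9↦4, 10↦9]  zeros at y ∈ {0}
  x = 7: [0↦3, 1↦7, 2↦3, 3↦7, 4↦2, 5↦4, 6↦7, 7↦5, 8↦3, 9↦6, 10↦8]  zeros at y ∈ ∅
  x = 8: [0↦6, 1↦1, 2↦6, 3↦4, 4↦0, 5↦10, 6↦6, 7↦4, 8↦9, 9↦4, 10↦5]  zeros at y ∈ {4}
  x = 9: [0↦3, 1↦2, 2↦7, 3↦1, 4↦0, 5↦9, 6↦0, 7↦0, 8↦3, 9↦3, 10↦5]  zeros at y ∈ {4, 6, 7}
  x = 10: [0↦10, 1↦4, 2↦0, 3↦3, 4↦7, 5↦6, 6↦5, 7↦9, 8↦1, 9↦8, 10↦2]  zeros at y ∈ {2}
Collecting zeros: affine points = {(2, 1), (3, 7), (5, 7), (6, 0), (8, 4), (9, 4), (9, 6), (9, 7), (10, 2)}.
Total count |C(F_11)_aff| = 9.


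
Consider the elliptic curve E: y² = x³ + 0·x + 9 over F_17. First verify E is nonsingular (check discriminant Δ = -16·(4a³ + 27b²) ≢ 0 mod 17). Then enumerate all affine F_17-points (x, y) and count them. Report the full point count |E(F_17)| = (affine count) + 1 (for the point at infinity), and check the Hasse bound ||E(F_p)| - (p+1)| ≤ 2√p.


Affine points = {(0, 3), (0, 14), (2, 0), (3, 6), (3, 11), (5, 7), (5, 10), (6, 2), (6, 15), (13, 8), (13, 9), (14, 4), (14, 13), (15, 1), (15, 16), (16, 5), (16, 12)}; affine count = 17; |E(F_17)| = 18.

Discriminant check: Δ ∝ 4a³ + 27b² = 4·0³ + 27·9² = 4·0 + 27·81 ≡ 11 (mod 17). Nonzero ⇒ E is nonsingular.
For each x ∈ F_17, compute rhs = x³ + 0·x + 9 mod 17, then count y ∈ F_17 with y² ≡ rhs.
  x = 0: rhs = 9, matching y values: 3, 14 (2 points).
  x = 1: rhs = 10, matching y values: none (0 points).
  x = 2: rhs = 0, matching y values: 0 (1 points).
  x = 3: rhs = 2, matching y values: 6, 11 (2 points).
  x = 4: rhs = 5, matching y values: none (0 points).
  x = 5: rhs = 15, matching y values: 7, 10 (2 points).
  x = 6: rhs = 4, matching y values: 2, 15 (2 points).
  x = 7: rhs = 12, matching y values: none (0 points).
  x = 8: rhs = 11, matching y values: none (0 points).
  x = 9: rhs = 7, matching y values: none (0 points).
  x = 10: rhs = 6, matching y values: none (0 points).
  x = 11: rhs = 14, matching y values: none (0 points).
  x = 12: rhs = 3, matching y values: none (0 points).
  x = 13: rhs = 13, matching y values: 8, 9 (2 points).
  x = 14: rhs = 16, matching y values: 4, 13 (2 points).
  x = 15: rhs = 1, matching y values: 1, 16 (2 points).
  x = 16: rhs = 8, matching y values: 5, 12 (2 points).
Total affine count: 17.
Full point count |E(F_17)| = 17 + 1 = 18.
Hasse bound: |18 − (17+1)| = |0| = 0 ≤ 2√17 ≈ 8.2462 ✓.


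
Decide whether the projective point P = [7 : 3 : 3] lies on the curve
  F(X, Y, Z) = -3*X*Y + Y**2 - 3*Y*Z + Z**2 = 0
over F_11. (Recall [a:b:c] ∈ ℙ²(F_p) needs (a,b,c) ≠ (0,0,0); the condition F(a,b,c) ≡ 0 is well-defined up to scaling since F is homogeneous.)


F(7,3,3) ≡ 5 (mod 11); P is NOT on the curve.

Evaluate F(7, 3, 3) term-by-term (mod 11).
  -3*X*Y ↦ -3·7·3·1 = -63
  Y**2 ↦ 1·1·9·1 = 9
  -3*Y*Z ↦ -3·1·3·3 = -27
  Z**2 ↦ 1·1·1·9 = 9
Sum: F(7, 3, 3) = (-63) + (9) + (-27) + (9) = -72.
Reducing mod 11: -72 ≡ 5 (mod 11).
Since F(a, b, c) ≡ 5 ≠ 0 (mod 11), P does NOT lie on the curve.


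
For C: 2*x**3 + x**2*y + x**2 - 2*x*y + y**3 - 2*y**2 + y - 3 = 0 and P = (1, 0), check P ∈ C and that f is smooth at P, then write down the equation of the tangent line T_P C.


Tangent line at P: 8*x - 8 = 0.

Step 1: f(1, 0) = 0, so P lies on C.
Step 2: partial derivatives
  f_x(x, y) = 6*x**2 + 2*x*y + 2*x - 2*y, f_y(x, y) = x**2 - 2*x + 3*y**2 - 4*y + 1.
  f_x(P) = 8, f_y(P) = 0 (gradient nonzero, so P is smooth).
Step 3: tangent line at P: 8·(x − 1) + 0·(y − 0) = 0.
Expanding: 8*x - 8 = 0.


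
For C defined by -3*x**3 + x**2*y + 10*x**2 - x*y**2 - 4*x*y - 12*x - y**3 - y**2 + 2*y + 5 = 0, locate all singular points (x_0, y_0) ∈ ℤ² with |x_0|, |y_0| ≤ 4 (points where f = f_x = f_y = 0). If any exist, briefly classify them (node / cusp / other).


Singular points: {(1, -1)}; classification: cusp.

Compute partial derivatives:
  f_x = -9*x**2 + 2*x*y + 20*x - y**2 - 4*y - 12.
  f_y = x**2 - 2*x*y - 4*x - 3*y**2 - 2*y + 2.
Scan x_0 ∈ {−4, ..., 4}. For each x_0, f_y(x_0, y) is a polynomial in y; find its integer roots y ∈ {−4, ..., 4}, then test f_x and f at those candidates.
  x = -4: f_y(-4, y) = -3*y**2 + 6*y + 34; no integer root y with |y| ≤ 4.
  x = -3: f_y(-3, y) = -3*y**2 + 4*y + 23; no integer root y with |y| ≤ 4.
  x = -2: f_y(-2, y) = -3*y**2 + 2*y + 14; no integer root y with |y| ≤ 4.
  x = -1: f_y(-1, y) = 7 - 3*y**2; no integer root y with |y| ≤ 4.
  x = 0: f_y(0, y) = -3*y**2 - 2*y + 2; no integer root y with |y| ≤ 4.
  x = 1: f_y(1, y) = -3*y**2 - 4*y - 1; vanishes at y ∈ {-1}. (1, -1): f_x = 0, f = 0 — SINGULAR.
  x = 2: f_y(2, y) = -3*y**2 - 6*y - 2; no integer root y with |y| ≤ 4.
  x = 3: f_y(3, y) = -3*y**2 - 8*y - 1; no integer root y with |y| ≤ 4.
  x = 4: f_y(4, y) = -3*y**2 - 10*y + 2; no integer root y with |y| ≤ 4.
Only singular point on the grid: (1, -1).
Classify: substitute x = 1 + u, y = -1 + v and expand: f = -3*u**3 + u**2*v - u*v**2 - v**3 + v**2.
No constant or linear terms (consistent with a singular point). Quadratic part: v**2. Cubic part: -3*u**3 + u**2*v - u*v**2 - v**3.
The quadratic part v**2 is a perfect square, so there is a single (double) tangent line v = 0, i.e. y = -1. Restricting the cubic part to that line (v = 0) leaves -3*u**3 ≠ 0, so f is not divisible by v and the branch is v² ≈ 3*u**3 to lowest order — this is a cusp.
Classification: cusp.


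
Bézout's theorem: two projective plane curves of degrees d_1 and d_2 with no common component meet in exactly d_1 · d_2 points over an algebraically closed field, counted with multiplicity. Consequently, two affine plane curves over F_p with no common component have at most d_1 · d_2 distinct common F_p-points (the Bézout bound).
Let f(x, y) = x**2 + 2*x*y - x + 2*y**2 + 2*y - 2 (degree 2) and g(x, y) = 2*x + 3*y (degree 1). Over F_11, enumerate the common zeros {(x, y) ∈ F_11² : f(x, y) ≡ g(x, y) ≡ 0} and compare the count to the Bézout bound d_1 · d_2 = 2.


Common zeros: {(4, 1), (9, 5)}; count = 2; Bézout bound = 2.

deg(f) = 2, deg(g) = 1, so Bézout bound = 2.
Scan x ∈ F_11. For each x, list the y ∈ F_11 with f(x, y) ≡ 0 and those with g(x, y) ≡ 0 (mod 11); the common zeros in that column are the intersection.
  x = 0: f ≡ 0 at y ∈ {3, 7}; g ≡ 0 at y ∈ {0}; common: ∅.
  x = 1: f ≡ 0 at y ∈ ∅; g ≡ 0 at y ∈ {3}; common: ∅.
  x = 2: f ≡ 0 at y ∈ {0, 8}; g ≡ 0 at y ∈ {6}; common: ∅.
  x = 3: f ≡ 0 at y ∈ ∅; g ≡ 0 at y ∈ {9}; common: ∅.
  x = 4: f ≡ 0 at y ∈ {1, 5}; g ≡ 0 at y ∈ {1}; common: {1}.
  x = 5: f ≡ 0 at y ∈ {8}; g ≡ 0 at y ∈ {4}; common: ∅.
  x = 6: f ≡ 0 at y ∈ {1, 3}; g ≡ 0 at y ∈ {7}; common: ∅.
  x = 7: f ≡ 0 at y ∈ ∅; g ≡ 0 at y ∈ {10}; common: ∅.
  x = 8: f ≡ 0 at y ∈ ∅; g ≡ 0 at y ∈ {2}; common: ∅.
  x = 9: f ≡ 0 at y ∈ {5, 7}; g ≡ 0 at y ∈ {5}; common: {5}.
  x = 10: f ≡ 0 at y ∈ {0}; g ≡ 0 at y ∈ {8}; common: ∅.
Collecting: common zeros = {(4, 1), (9, 5)}, so the count is 2.
Comparison with the Bézout bound: 2 ≤ 2 = deg(f)·deg(g), as expected for curves with no common component (the bound is attained).


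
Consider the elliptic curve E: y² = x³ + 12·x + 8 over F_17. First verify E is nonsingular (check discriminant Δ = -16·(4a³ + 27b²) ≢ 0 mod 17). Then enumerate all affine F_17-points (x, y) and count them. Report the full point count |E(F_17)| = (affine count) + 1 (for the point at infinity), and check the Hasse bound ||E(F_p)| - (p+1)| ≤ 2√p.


Affine points = {(0, 5), (0, 12), (1, 2), (1, 15), (4, 1), (4, 16), (8, 2), (8, 15), (11, 3), (11, 14), (13, 7), (13, 10), (14, 8), (14, 9)}; affine count = 14; |E(F_17)| = 15.

Discriminant check: Δ ∝ 4a³ + 27b² = 4·12³ + 27·8² = 4·1728 + 27·64 ≡ 4 (mod 17). Nonzero ⇒ E is nonsingular.
For each x ∈ F_17, compute rhs = x³ + 12·x + 8 mod 17, then count y ∈ F_17 with y² ≡ rhs.
  x = 0: rhs = 8, matching y values: 5, 12 (2 points).
  x = 1: rhs = 4, matching y values: 2, 15 (2 points).
  x = 2: rhs = 6, matching y values: none (0 points).
  x = 3: rhs = 3, matching y values: none (0 points).
  x = 4: rhs = 1, matching y values: 1, 16 (2 points).
  x = 5: rhs = 6, matching y values: none (0 points).
  x = 6: rhs = 7, matching y values: none (0 points).
  x = 7: rhs = 10, matching y values: none (0 points).
  x = 8: rhs = 4, matching y values: 2, 15 (2 points).
  x = 9: rhs = 12, matching y values: none (0 points).
  x = 10: rhs = 6, matching y values: none (0 points).
  x = 11: rhs = 9, matching y values: 3, 14 (2 points).
  x = 12: rhs = 10, matching y values: none (0 points).
  x = 13: rhs = 15, matching y values: 7, 10 (2 points).
  x = 14: rhs = 13, matching y values: 8, 9 (2 points).
  x = 15: rhs = 10, matching y values: none (0 points).
  x = 16: rhs = 12, matching y values: none (0 points).
Total affine count: 14.
Full point count |E(F_17)| = 14 + 1 = 15.
Hasse bound: |15 − (17+1)| = |-3| = 3 ≤ 2√17 ≈ 8.2462 ✓.


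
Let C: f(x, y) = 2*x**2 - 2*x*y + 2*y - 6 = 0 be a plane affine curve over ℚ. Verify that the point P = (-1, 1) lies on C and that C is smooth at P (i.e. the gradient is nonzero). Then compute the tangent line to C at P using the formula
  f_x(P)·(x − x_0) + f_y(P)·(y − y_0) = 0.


Tangent line at P: -6*x + 4*y - 10 = 0.

Step 1: f(-1, 1) = 0, so P lies on C.
Step 2: partial derivatives
  f_x(x, y) = 4*x - 2*y, f_y(x, y) = 2 - 2*x.
  f_x(P) = -6, f_y(P) = 4 (gradient nonzero, so P is smooth).
Step 3: tangent line at P: -6·(x − -1) + 4·(y − 1) = 0.
Expanding: -6*x + 4*y - 10 = 0.


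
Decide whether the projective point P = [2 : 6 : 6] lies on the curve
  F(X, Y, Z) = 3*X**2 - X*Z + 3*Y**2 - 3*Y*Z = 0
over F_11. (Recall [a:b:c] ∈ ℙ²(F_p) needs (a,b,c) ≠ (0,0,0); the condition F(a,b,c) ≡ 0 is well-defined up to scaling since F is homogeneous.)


F(2,6,6) ≡ 0 (mod 11); P is on the curve.

Evaluate F(2, 6, 6) term-by-term (mod 11).
  3*X**2 ↦ 3·4·1·1 = 12
  -X*Z ↦ -1·2·1·6 = -12
  3*Y**2 ↦ 3·1·36·1 = 108
  -3*Y*Z ↦ -3·1·6·6 = -108
Sum: F(2, 6, 6) = (12) + (-12) + (108) + (-108) = 0.
Reducing mod 11: 0 ≡ 0 (mod 11).
Since F(a, b, c) ≡ 0 (mod 11), P lies on the curve.


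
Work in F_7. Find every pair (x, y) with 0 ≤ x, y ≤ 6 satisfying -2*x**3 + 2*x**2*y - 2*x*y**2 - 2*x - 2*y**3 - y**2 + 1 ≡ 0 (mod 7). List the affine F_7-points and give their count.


Affine F_7-points: {(5, 0), (6, 5)}; count = 2.

For each of the 49 pairs (x, y) ∈ F_7², evaluate f(x, y) mod 7. Record the zeros.
  x = 0: [0↦1, 1↦5, 2↦2, 3↦1, 4↦4, 5↦6, 6↦2]  zeros at y ∈ ∅
  x = 1: [0↦4, 1↦1, 2↦1, 3↦6, 4↦4, 5↦4, 6↦1]  zeros at y ∈ ∅
  x = 2: [0↦2, 1↦3, 2↦3, 3↦4, 4↦1, 5↦3, 6↦5]  zeros at y ∈ ∅
  x = 3: [0↦4, 1↦6, 2↦3, 3↦4, 4↦4, 5↦5, 6↦2]  zeros at y ∈ ∅
  x = 4: [0↦5, 1↦5, 2↦3, 3↦1, 4↦1, 5↦5, 6↦1]  zeros at y ∈ ∅
  x = 5: [0↦0, 1↦2, 2↦5, 3↦4, 4↦1, 5↦5, 6↦4]  zeros at y ∈ {0}
  x = 6: [0↦5, 1↦6, 2↦4, 3↦1, 4↦6, 5↦0, 6↦6]  zeros at y ∈ {5}
Collecting zeros: affine points = {(5, 0), (6, 5)}.
Total count |C(F_7)_aff| = 2.


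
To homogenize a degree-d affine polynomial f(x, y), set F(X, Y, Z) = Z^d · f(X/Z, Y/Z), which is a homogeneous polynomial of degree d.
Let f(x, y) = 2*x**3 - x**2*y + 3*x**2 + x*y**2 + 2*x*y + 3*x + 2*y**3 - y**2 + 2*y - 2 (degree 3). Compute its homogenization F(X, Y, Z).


F(X, Y, Z) = 2*X**3 - X**2*Y + 3*X**2*Z + X*Y**2 + 2*X*Y*Z + 3*X*Z**2 + 2*Y**3 - Y**2*Z + 2*Y*Z**2 - 2*Z**3

deg(f) = 3.
Substitute x = X/Z, y = Y/Z into f, then multiply by Z^3.
  monomial 2·x^3·y^0 ↦ 2·X^3·Y^0·Z^0.
  monomial -1·x^2·y^1 ↦ -1·X^2·Y^1·Z^0.
  monomial 3·x^2·y^0 ↦ 3·X^2·Y^0·Z^1.
  monomial 1·x^1·y^2 ↦ 1·X^1·Y^2·Z^0.
  monomial 2·x^1·y^1 ↦ 2·X^1·Y^1·Z^1.
  monomial 3·x^1·y^0 ↦ 3·X^1·Y^0·Z^2.
  monomial 2·x^0·y^3 ↦ 2·X^0·Y^3·Z^0.
  monomial -1·x^0·y^2 ↦ -1·X^0·Y^2·Z^1.
  monomial 2·x^0·y^1 ↦ 2·X^0·Y^1·Z^2.
  monomial -2·x^0·y^0 ↦ -2·X^0·Y^0·Z^3.
Collecting: F(X, Y, Z) = 2*X**3 - X**2*Y + 3*X**2*Z + X*Y**2 + 2*X*Y*Z + 3*X*Z**2 + 2*Y**3 - Y**2*Z + 2*Y*Z**2 - 2*Z**3.


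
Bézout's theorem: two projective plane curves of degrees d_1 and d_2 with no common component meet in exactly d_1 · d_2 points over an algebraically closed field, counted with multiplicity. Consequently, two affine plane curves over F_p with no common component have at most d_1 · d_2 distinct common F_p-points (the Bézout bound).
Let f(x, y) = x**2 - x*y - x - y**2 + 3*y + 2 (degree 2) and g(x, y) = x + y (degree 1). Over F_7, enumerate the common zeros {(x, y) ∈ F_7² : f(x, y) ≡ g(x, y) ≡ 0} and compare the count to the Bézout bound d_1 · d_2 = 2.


Common zeros: {(5, 2), (6, 1)}; count = 2; Bézout bound = 2.

deg(f) = 2, deg(g) = 1, so Bézout bound = 2.
Scan x ∈ F_7. For each x, list the y ∈ F_7 with f(x, y) ≡ 0 and those with g(x, y) ≡ 0 (mod 7); the common zeros in that column are the intersection.
  x = 0: f ≡ 0 at y ∈ ∅; g ≡ 0 at y ∈ {0}; common: ∅.
  x = 1: f ≡ 0 at y ∈ ∅; g ≡ 0 at y ∈ {6}; common: ∅.
  x = 2: f ≡ 0 at y ∈ ∅; g ≡ 0 at y ∈ {5}; common: ∅.
  x = 3: f ≡ 0 at y ∈ {1, 6}; g ≡ 0 at y ∈ {4}; common: ∅.
  x = 4: f ≡ 0 at y ∈ {0, 6}; g ≡ 0 at y ∈ {3}; common: ∅.
  x = 5: f ≡ 0 at y ∈ {2, 3}; g ≡ 0 at y ∈ {2}; common: {2}.
  x = 6: f ≡ 0 at y ∈ {1, 3}; g ≡ 0 at y ∈ {1}; common: {1}.
Collecting: common zeros = {(5, 2), (6, 1)}, so the count is 2.
Comparison with the Bézout bound: 2 ≤ 2 = deg(f)·deg(g), as expected for curves with no common component (the bound is attained).


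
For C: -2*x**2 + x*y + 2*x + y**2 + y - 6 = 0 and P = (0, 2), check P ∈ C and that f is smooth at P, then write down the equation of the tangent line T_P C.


Tangent line at P: 4*x + 5*y - 10 = 0.

Step 1: f(0, 2) = 0, so P lies on C.
Step 2: partial derivatives
  f_x(x, y) = -4*x + y + 2, f_y(x, y) = x + 2*y + 1.
  f_x(P) = 4, f_y(P) = 5 (gradient nonzero, so P is smooth).
Step 3: tangent line at P: 4·(x − 0) + 5·(y − 2) = 0.
Expanding: 4*x + 5*y - 10 = 0.


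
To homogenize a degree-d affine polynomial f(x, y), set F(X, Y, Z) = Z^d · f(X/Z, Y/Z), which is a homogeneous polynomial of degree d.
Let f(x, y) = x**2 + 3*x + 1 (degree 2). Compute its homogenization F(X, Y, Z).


F(X, Y, Z) = X**2 + 3*X*Z + Z**2

deg(f) = 2.
Substitute x = X/Z, y = Y/Z into f, then multiply by Z^2.
  monomial 1·x^2·y^0 ↦ 1·X^2·Y^0·Z^0.
  monomial 3·x^1·y^0 ↦ 3·X^1·Y^0·Z^1.
  monomial 1·x^0·y^0 ↦ 1·X^0·Y^0·Z^2.
Collecting: F(X, Y, Z) = X**2 + 3*X*Z + Z**2.


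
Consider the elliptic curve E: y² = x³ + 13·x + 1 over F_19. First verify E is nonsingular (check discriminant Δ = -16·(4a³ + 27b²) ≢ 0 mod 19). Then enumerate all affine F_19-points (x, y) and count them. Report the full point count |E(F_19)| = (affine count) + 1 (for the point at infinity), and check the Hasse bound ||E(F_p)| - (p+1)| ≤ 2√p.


Affine points = {(0, 1), (0, 18), (2, 4), (2, 15), (5, 1), (5, 18), (7, 6), (7, 13), (8, 3), (8, 16), (9, 7), (9, 12), (12, 2), (12, 17), (13, 7), (13, 12), (14, 1), (14, 18), (16, 7), (16, 12), (17, 9), (17, 10), (18, 5), (18, 14)}; affine count = 24; |E(F_19)| = 25.

Discriminant check: Δ ∝ 4a³ + 27b² = 4·13³ + 27·1² = 4·2197 + 27·1 ≡ 18 (mod 19). Nonzero ⇒ E is nonsingular.
For each x ∈ F_19, compute rhs = x³ + 13·x + 1 mod 19, then count y ∈ F_19 with y² ≡ rhs.
  x = 0: rhs = 1, matching y values: 1, 18 (2 points).
  x = 1: rhs = 15, matching y values: none (0 points).
  x = 2: rhs = 16, matching y values: 4, 15 (2 points).
  x = 3: rhs = 10, matching y values: none (0 points).
  x = 4: rhs = 3, matching y values: none (0 points).
  x = 5: rhs = 1, matching y values: 1, 18 (2 points).
  x = 6: rhs = 10, matching y values: none (0 points).
  x = 7: rhs = 17, matching y values: 6, 13 (2 points).
  x = 8: rhs = 9, matching y values: 3, 16 (2 points).
  x = 9: rhs = 11, matching y values: 7, 12 (2 points).
  x = 10: rhs = 10, matching y values: none (0 points).
  x = 11: rhs = 12, matching y values: none (0 points).
  x = 12: rhs = 4, matching y values: 2, 17 (2 points).
  x = 13: rhs = 11, matching y values: 7, 12 (2 points).
  x = 14: rhs = 1, matching y values: 1, 18 (2 points).
  x = 15: rhs = 18, matching y values: none (0 points).
  x = 16: rhs = 11, matching y values: 7, 12 (2 points).
  x = 17: rhs = 5, matching y values: 9, 10 (2 points).
  x = 18: rhs = 6, matching y values: 5, 14 (2 points).
Total affine count: 24.
Full point count |E(F_19)| = 24 + 1 = 25.
Hasse bound: |25 − (19+1)| = |5| = 5 ≤ 2√19 ≈ 8.7178 ✓.


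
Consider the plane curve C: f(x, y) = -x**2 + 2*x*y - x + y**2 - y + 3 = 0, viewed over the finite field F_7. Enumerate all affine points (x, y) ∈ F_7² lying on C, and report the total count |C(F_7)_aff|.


Affine F_7-points: {(1, 2), (1, 4), (2, 2), (5, 6), (6, 4), (6, 6)}; count = 6.

For each of the 49 pairs (x, y) ∈ F_7², evaluate f(x, y) mod 7. Record the zeros.
  x = 0: [0↦3, 1↦3, 2↦5, 3↦2, 4↦1, 5↦2, 6↦5]  zeros at y ∈ ∅
  x = 1: [0↦1, 1↦3, 2↦0, 3↦6, 4↦0, 5↦3, 6↦1]  zeros at y ∈ {2, 4}
  x = 2: [0↦4, 1↦1, 2↦0, 3↦1, 4↦4, 5↦2, 6↦2]  zeros at y ∈ {2}
  x = 3: [0↦5, 1↦4, 2↦5, 3↦1, 4↦6, 5↦6, 6↦1]  zeros at y ∈ ∅
  x = 4: [0↦4, 1↦5, 2↦1, 3↦6, 4↦6, 5↦1, 6↦5]  zeros at y ∈ ∅
  x = 5: [0↦1, 1↦4, 2↦2, 3↦2, 4↦4, 5↦1, 6↦0]  zeros at y ∈ {6}
  x = 6: [0↦3, 1↦1, 2↦1, 3↦3, 4↦0, 5↦6, 6↦0]  zeros at y ∈ {4, 6}
Collecting zeros: affine points = {(1, 2), (1, 4), (2, 2), (5, 6), (6, 4), (6, 6)}.
Total count |C(F_7)_aff| = 6.


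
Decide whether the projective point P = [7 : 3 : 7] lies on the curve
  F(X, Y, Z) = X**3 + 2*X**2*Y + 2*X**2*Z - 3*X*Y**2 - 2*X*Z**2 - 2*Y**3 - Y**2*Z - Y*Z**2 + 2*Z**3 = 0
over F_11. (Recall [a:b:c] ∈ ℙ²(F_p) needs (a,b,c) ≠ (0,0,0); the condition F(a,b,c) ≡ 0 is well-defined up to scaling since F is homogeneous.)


F(7,3,7) ≡ 1 (mod 11); P is NOT on the curve.

Evaluate F(7, 3, 7) term-by-term (mod 11).
  X**3 ↦ 1·343·1·1 = 343
  2*X**2*Y ↦ 2·49·3·1 = 294
  2*X**2*Z ↦ 2·49·1·7 = 686
  -3*X*Y**2 ↦ -3·7·9·1 = -189
  -2*X*Z**2 ↦ -2·7·1·49 = -686
  -2*Y**3 ↦ -2·1·27·1 = -54
  -Y**2*Z ↦ -1·1·9·7 = -63
  -Y*Z**2 ↦ -1·1·3·49 = -147
  2*Z**3 ↦ 2·1·1·343 = 686
Sum: F(7, 3, 7) = (343) + (294) + (686) + (-189) + (-686) + (-54) + (-63) + (-147) + (686) = 870.
Reducing mod 11: 870 ≡ 1 (mod 11).
Since F(a, b, c) ≡ 1 ≠ 0 (mod 11), P does NOT lie on the curve.


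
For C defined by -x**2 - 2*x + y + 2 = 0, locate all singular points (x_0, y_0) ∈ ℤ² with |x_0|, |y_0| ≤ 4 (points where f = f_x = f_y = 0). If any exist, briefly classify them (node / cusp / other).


No singular points in the scanned grid; C is smooth there.

Compute partial derivatives:
  f_x = -2*x - 2.
  f_y = 1.
f_y = 1 is a nonzero constant, so f_y never vanishes: no point (x, y) can satisfy f = f_x = f_y = 0. In particular no (x, y) ∈ {−4, ..., 4}² is singular; the curve is smooth.


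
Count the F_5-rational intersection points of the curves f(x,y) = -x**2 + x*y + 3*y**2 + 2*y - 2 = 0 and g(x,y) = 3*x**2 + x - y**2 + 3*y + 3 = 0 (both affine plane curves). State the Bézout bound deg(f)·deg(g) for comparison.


Common zeros: ∅; count = 0; Bézout bound = 4.

deg(f) = 2, deg(g) = 2, so Bézout bound = 4.
Scan x ∈ F_5. For each x, list the y ∈ F_5 with f(x, y) ≡ 0 and those with g(x, y) ≡ 0 (mod 5); the common zeros in that column are the intersection.
  x = 0: f ≡ 0 at y ∈ ∅; g ≡ 0 at y ∈ {1, 2}; common: ∅.
  x = 1: f ≡ 0 at y ∈ {2}; g ≡ 0 at y ∈ ∅; common: ∅.
  x = 2: f ≡ 0 at y ∈ ∅; g ≡ 0 at y ∈ ∅; common: ∅.
  x = 3: f ≡ 0 at y ∈ ∅; g ≡ 0 at y ∈ {1, 2}; common: ∅.
  x = 4: f ≡ 0 at y ∈ ∅; g ≡ 0 at y ∈ {0, 3}; common: ∅.
Collecting: common zeros = ∅, so the count is 0.
Comparison with the Bézout bound: 0 ≤ 4 = deg(f)·deg(g), as expected for curves with no common component (the affine F_5-count falls short of the bound because intersections may lie at infinity, over extension fields, or carry multiplicity).
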